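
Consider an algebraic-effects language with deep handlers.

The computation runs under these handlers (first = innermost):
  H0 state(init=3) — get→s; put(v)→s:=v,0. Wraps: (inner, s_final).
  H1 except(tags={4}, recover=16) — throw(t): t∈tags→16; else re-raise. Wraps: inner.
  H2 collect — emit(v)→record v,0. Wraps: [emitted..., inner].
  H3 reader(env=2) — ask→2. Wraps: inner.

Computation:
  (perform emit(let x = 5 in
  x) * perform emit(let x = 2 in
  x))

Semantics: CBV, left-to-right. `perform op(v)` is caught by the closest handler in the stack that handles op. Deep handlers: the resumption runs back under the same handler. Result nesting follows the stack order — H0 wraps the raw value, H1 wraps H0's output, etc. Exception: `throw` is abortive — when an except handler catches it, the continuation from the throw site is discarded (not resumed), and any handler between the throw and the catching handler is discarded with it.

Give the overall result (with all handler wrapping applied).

Answer: [5, 2, (0, 3)]

Evaluation trace:
emit(5) @ H2 ⇒ out+=5
emit(2) @ H2 ⇒ out+=2
H0 returns (0, 3)
H1 returns (0, 3)
H2 returns [5, 2, (0, 3)]
H3 returns [5, 2, (0, 3)]
= [5, 2, (0, 3)]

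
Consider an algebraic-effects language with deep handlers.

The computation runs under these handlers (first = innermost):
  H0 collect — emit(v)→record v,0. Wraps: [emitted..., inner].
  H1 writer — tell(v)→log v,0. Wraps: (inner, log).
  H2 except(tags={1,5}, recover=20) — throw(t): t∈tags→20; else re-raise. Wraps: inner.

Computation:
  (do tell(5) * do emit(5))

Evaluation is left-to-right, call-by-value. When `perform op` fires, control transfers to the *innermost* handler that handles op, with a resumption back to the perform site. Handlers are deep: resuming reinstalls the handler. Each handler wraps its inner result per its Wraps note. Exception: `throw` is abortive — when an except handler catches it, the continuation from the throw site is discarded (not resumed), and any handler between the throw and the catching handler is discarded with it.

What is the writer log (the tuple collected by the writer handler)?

Working:
tell(5) @ H1 ⇒ log+=5
emit(5) @ H0 ⇒ out+=5
H0 returns [5, 0]
H1 returns ([5, 0], (5))
H2 returns ([5, 0], (5))
= ([5, 0], (5))

Answer: (5)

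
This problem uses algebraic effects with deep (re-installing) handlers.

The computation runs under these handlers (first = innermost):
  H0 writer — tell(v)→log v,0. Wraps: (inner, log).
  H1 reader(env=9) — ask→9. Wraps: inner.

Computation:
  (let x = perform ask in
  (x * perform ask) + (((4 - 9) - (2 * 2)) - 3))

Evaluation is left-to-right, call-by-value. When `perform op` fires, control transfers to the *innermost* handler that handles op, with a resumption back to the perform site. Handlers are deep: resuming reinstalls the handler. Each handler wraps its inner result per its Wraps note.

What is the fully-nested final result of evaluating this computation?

Working:
ask @ H1 ⇒ 9
ask @ H1 ⇒ 9
H0 returns (69, ())
H1 returns (69, ())
= (69, ())

Answer: (69, ())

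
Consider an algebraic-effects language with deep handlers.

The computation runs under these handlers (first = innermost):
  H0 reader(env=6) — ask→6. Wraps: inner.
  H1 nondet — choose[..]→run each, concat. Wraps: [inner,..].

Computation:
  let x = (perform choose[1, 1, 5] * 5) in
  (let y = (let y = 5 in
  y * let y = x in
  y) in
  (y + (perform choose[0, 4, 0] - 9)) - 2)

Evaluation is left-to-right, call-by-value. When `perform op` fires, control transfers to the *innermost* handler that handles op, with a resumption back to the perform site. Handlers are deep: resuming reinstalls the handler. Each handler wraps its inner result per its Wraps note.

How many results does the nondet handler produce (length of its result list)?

Answer: 9

Evaluation trace:
choose[1, 1, 5] @ H1
  branch[0] choose=1:
    choose[0, 4, 0] @ H1
      branch[0] choose=0:
        H0 returns 14
        H1 returns [14]
      branch[1] choose=4:
        H0 returns 18
        H1 returns [18]
      branch[2] choose=0:
        H0 returns 14
        H1 returns [14]
  branch[1] choose=1:
    choose[0, 4, 0] @ H1
      branch[0] choose=0:
        H0 returns 14
        H1 returns [14]
      branch[1] choose=4:
        H0 returns 18
        H1 returns [18]
      branch[2] choose=0:
        H0 returns 14
        H1 returns [14]
  branch[2] choose=5:
    choose[0, 4, 0] @ H1
      branch[0] choose=0:
        H0 returns 114
        H1 returns [114]
      branch[1] choose=4:
        H0 returns 118
        H1 returns [118]
      branch[2] choose=0:
        H0 returns 114
        H1 returns [114]
= [14, 18, 14, 14, 18, 14, 114, 118, 114]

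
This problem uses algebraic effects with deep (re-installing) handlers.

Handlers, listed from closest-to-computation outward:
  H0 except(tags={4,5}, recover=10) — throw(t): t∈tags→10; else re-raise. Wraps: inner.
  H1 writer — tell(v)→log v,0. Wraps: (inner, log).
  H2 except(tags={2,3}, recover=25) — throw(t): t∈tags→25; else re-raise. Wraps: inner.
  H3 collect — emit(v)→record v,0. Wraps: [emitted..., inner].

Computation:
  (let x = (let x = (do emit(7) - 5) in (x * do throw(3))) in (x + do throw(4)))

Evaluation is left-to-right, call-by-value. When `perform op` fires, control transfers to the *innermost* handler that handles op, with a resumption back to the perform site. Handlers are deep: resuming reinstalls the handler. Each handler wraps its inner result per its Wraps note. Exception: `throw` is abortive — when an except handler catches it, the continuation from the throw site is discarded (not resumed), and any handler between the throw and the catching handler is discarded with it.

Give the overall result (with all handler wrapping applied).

Answer: [7, 25]

Working:
emit(7) @ H3 ⇒ out+=7
throw(3) @ H0 re-raised
throw(3) @ H2 caught ⇒ 25
H3 returns [7, 25]
= [7, 25]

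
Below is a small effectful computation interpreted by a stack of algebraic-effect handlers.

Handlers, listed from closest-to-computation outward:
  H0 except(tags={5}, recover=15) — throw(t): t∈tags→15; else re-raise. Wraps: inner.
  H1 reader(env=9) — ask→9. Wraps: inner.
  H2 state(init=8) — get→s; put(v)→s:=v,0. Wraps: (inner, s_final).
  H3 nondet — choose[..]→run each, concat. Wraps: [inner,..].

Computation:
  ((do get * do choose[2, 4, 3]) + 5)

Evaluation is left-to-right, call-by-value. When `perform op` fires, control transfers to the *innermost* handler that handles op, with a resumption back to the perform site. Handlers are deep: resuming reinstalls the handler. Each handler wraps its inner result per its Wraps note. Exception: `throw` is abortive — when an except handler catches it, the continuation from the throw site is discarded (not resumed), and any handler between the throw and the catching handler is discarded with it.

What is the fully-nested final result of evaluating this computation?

Answer: [(21, 8), (37, 8), (29, 8)]

Step-by-step:
get @ H2 ⇒ 8
choose[2, 4, 3] @ H3
  branch[0] choose=2:
    H0 returns 21
    H1 returns 21
    H2 returns (21, 8)
    H3 returns [(21, 8)]
  branch[1] choose=4:
    H0 returns 37
    H1 returns 37
    H2 returns (37, 8)
    H3 returns [(37, 8)]
  branch[2] choose=3:
    H0 returns 29
    H1 returns 29
    H2 returns (29, 8)
    H3 returns [(29, 8)]
= [(21, 8), (37, 8), (29, 8)]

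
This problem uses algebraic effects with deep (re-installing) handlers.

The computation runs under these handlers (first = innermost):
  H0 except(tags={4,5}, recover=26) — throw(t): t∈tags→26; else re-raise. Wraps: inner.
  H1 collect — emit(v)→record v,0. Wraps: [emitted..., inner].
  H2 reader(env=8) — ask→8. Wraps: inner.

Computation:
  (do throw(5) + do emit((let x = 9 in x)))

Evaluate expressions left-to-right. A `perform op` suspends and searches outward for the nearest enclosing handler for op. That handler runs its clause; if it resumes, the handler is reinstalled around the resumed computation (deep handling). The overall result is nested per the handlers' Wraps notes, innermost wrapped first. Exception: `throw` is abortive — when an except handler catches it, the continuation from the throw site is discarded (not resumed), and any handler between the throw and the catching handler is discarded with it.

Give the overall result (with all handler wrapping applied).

Answer: [26]

Evaluation trace:
throw(5) @ H0 caught ⇒ 26
H1 returns [26]
H2 returns [26]
= [26]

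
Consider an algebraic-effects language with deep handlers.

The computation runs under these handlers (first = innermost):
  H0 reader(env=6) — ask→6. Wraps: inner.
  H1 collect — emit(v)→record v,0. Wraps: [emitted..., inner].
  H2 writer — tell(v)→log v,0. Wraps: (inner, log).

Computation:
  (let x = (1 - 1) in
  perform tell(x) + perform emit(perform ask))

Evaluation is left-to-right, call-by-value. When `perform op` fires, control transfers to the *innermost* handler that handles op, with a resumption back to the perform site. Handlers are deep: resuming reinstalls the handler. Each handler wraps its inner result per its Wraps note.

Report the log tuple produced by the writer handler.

Answer: (0)

Working:
tell(0) @ H2 ⇒ log+=0
ask @ H0 ⇒ 6
emit(6) @ H1 ⇒ out+=6
H0 returns 0
H1 returns [6, 0]
H2 returns ([6, 0], (0))
= ([6, 0], (0))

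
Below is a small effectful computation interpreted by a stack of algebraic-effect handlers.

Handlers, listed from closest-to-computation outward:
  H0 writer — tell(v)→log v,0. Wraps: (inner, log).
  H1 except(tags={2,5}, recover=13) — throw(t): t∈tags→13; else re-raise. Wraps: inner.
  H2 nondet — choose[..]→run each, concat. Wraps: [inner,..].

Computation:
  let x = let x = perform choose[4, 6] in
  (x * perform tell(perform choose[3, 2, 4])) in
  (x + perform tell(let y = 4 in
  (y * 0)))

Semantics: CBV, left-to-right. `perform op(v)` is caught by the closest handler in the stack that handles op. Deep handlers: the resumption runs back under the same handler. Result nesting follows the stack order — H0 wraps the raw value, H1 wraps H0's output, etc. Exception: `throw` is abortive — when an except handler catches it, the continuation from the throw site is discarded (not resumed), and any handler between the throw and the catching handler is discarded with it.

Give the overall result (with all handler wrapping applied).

Answer: [(0, (3, 0)), (0, (2, 0)), (0, (4, 0)), (0, (3, 0)), (0, (2, 0)), (0, (4, 0))]

Working:
choose[4, 6] @ H2
  branch[0] choose=4:
    choose[3, 2, 4] @ H2
      branch[0] choose=3:
        tell(3) @ H0 ⇒ log+=3
        tell(0) @ H0 ⇒ log+=0
        H0 returns (0, (3, 0))
        H1 returns (0, (3, 0))
        H2 returns [(0, (3, 0))]
      branch[1] choose=2:
        tell(2) @ H0 ⇒ log+=2
        tell(0) @ H0 ⇒ log+=0
        H0 returns (0, (2, 0))
        H1 returns (0, (2, 0))
        H2 returns [(0, (2, 0))]
      branch[2] choose=4:
        tell(4) @ H0 ⇒ log+=4
        tell(0) @ H0 ⇒ log+=0
        H0 returns (0, (4, 0))
        H1 returns (0, (4, 0))
        H2 returns [(0, (4, 0))]
  branch[1] choose=6:
    choose[3, 2, 4] @ H2
      branch[0] choose=3:
        tell(3) @ H0 ⇒ log+=3
        tell(0) @ H0 ⇒ log+=0
        H0 returns (0, (3, 0))
        H1 returns (0, (3, 0))
        H2 returns [(0, (3, 0))]
      branch[1] choose=2:
        tell(2) @ H0 ⇒ log+=2
        tell(0) @ H0 ⇒ log+=0
        H0 returns (0, (2, 0))
        H1 returns (0, (2, 0))
        H2 returns [(0, (2, 0))]
      branch[2] choose=4:
        tell(4) @ H0 ⇒ log+=4
        tell(0) @ H0 ⇒ log+=0
        H0 returns (0, (4, 0))
        H1 returns (0, (4, 0))
        H2 returns [(0, (4, 0))]
= [(0, (3, 0)), (0, (2, 0)), (0, (4, 0)), (0, (3, 0)), (0, (2, 0)), (0, (4, 0))]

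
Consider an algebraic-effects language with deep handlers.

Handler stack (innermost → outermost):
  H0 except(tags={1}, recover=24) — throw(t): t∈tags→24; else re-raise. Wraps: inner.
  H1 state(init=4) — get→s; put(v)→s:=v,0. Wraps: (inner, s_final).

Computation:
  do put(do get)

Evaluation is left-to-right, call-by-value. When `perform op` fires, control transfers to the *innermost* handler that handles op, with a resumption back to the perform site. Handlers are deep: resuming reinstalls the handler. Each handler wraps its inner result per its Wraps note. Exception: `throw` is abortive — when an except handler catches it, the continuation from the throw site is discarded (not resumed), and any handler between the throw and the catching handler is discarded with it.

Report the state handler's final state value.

Answer: 4

Working:
get @ H1 ⇒ 4
put(4) @ H1 ⇒ s:=4
H0 returns 0
H1 returns (0, 4)
= (0, 4)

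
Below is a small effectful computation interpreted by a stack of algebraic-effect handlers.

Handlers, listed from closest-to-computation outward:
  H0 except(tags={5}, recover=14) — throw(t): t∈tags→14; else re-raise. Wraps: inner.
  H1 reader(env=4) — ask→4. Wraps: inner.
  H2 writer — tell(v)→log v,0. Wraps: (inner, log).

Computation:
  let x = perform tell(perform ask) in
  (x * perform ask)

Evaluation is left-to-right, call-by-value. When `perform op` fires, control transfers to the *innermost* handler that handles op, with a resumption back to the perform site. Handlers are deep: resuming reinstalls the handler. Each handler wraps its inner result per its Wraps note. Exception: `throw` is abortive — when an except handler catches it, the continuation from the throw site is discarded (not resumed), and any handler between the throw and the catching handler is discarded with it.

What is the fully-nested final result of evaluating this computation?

Working:
ask @ H1 ⇒ 4
tell(4) @ H2 ⇒ log+=4
ask @ H1 ⇒ 4
H0 returns 0
H1 returns 0
H2 returns (0, (4))
= (0, (4))

Answer: (0, (4))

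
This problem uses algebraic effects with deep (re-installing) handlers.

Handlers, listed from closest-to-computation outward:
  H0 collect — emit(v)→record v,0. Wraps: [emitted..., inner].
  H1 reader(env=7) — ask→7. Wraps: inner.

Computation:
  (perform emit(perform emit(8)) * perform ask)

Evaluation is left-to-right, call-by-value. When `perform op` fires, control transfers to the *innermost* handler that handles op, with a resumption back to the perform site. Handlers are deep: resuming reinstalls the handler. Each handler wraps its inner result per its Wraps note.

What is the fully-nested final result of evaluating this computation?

Answer: [8, 0, 0]

Evaluation trace:
emit(8) @ H0 ⇒ out+=8
emit(0) @ H0 ⇒ out+=0
ask @ H1 ⇒ 7
H0 returns [8, 0, 0]
H1 returns [8, 0, 0]
= [8, 0, 0]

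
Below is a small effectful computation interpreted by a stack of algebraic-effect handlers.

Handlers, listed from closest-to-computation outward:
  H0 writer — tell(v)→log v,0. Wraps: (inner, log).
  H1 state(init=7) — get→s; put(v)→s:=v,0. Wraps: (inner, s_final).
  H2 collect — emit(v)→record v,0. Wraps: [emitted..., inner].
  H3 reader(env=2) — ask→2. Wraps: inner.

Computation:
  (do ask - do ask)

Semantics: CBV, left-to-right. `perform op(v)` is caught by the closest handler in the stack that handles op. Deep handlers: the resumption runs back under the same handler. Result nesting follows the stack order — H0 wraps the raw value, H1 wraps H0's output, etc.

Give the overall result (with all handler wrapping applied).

Working:
ask @ H3 ⇒ 2
ask @ H3 ⇒ 2
H0 returns (0, ())
H1 returns ((0, ()), 7)
H2 returns [((0, ()), 7)]
H3 returns [((0, ()), 7)]
= [((0, ()), 7)]

Answer: [((0, ()), 7)]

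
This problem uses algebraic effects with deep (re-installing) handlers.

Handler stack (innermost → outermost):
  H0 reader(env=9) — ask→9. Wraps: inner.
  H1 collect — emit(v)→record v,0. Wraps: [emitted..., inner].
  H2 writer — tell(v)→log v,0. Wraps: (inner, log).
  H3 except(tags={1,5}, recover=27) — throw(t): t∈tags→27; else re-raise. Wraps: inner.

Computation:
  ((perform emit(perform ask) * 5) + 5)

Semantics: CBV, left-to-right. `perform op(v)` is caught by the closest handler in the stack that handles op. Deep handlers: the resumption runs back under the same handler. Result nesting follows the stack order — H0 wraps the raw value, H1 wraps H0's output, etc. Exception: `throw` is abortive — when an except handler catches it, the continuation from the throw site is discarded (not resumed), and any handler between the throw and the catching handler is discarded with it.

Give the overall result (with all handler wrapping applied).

Evaluation trace:
ask @ H0 ⇒ 9
emit(9) @ H1 ⇒ out+=9
H0 returns 5
H1 returns [9, 5]
H2 returns ([9, 5], ())
H3 returns ([9, 5], ())
= ([9, 5], ())

Answer: ([9, 5], ())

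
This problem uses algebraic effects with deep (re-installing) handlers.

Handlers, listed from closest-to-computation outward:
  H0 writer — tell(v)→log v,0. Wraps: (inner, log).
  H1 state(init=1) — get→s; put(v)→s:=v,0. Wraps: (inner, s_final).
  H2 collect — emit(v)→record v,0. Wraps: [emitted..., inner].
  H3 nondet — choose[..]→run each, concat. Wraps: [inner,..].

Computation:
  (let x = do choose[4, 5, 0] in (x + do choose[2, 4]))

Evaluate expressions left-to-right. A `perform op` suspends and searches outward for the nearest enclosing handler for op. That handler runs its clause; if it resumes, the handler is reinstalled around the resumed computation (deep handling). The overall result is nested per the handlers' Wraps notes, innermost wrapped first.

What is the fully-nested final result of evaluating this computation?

Evaluation trace:
choose[4, 5, 0] @ H3
  branch[0] choose=4:
    choose[2, 4] @ H3
      branch[0] choose=2:
        H0 returns (6, ())
        H1 returns ((6, ()), 1)
        H2 returns [((6, ()), 1)]
        H3 returns [[((6, ()), 1)]]
      branch[1] choose=4:
        H0 returns (8, ())
        H1 returns ((8, ()), 1)
        H2 returns [((8, ()), 1)]
        H3 returns [[((8, ()), 1)]]
  branch[1] choose=5:
    choose[2, 4] @ H3
      branch[0] choose=2:
        H0 returns (7, ())
        H1 returns ((7, ()), 1)
        H2 returns [((7, ()), 1)]
        H3 returns [[((7, ()), 1)]]
      branch[1] choose=4:
        H0 returns (9, ())
        H1 returns ((9, ()), 1)
        H2 returns [((9, ()), 1)]
        H3 returns [[((9, ()), 1)]]
  branch[2] choose=0:
    choose[2, 4] @ H3
      branch[0] choose=2:
        H0 returns (2, ())
        H1 returns ((2, ()), 1)
        H2 returns [((2, ()), 1)]
        H3 returns [[((2, ()), 1)]]
      branch[1] choose=4:
        H0 returns (4, ())
        H1 returns ((4, ()), 1)
        H2 returns [((4, ()), 1)]
        H3 returns [[((4, ()), 1)]]
= [[((6, ()), 1)], [((8, ()), 1)], [((7, ()), 1)], [((9, ()), 1)], [((2, ()), 1)], [((4, ()), 1)]]

Answer: [[((6, ()), 1)], [((8, ()), 1)], [((7, ()), 1)], [((9, ()), 1)], [((2, ()), 1)], [((4, ()), 1)]]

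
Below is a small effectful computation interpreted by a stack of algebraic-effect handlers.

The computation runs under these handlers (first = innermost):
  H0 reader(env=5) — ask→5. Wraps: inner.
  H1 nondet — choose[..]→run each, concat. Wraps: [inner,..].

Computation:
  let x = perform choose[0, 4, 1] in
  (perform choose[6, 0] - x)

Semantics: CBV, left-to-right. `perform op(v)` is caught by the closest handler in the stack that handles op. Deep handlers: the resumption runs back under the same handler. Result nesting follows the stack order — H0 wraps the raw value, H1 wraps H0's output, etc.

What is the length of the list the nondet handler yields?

Evaluation trace:
choose[0, 4, 1] @ H1
  branch[0] choose=0:
    choose[6, 0] @ H1
      branch[0] choose=6:
        H0 returns 6
        H1 returns [6]
      branch[1] choose=0:
        H0 returns 0
        H1 returns [0]
  branch[1] choose=4:
    choose[6, 0] @ H1
      branch[0] choose=6:
        H0 returns 2
        H1 returns [2]
      branch[1] choose=0:
        H0 returns -4
        H1 returns [-4]
  branch[2] choose=1:
    choose[6, 0] @ H1
      branch[0] choose=6:
        H0 returns 5
        H1 returns [5]
      branch[1] choose=0:
        H0 returns -1
        H1 returns [-1]
= [6, 0, 2, -4, 5, -1]

Answer: 6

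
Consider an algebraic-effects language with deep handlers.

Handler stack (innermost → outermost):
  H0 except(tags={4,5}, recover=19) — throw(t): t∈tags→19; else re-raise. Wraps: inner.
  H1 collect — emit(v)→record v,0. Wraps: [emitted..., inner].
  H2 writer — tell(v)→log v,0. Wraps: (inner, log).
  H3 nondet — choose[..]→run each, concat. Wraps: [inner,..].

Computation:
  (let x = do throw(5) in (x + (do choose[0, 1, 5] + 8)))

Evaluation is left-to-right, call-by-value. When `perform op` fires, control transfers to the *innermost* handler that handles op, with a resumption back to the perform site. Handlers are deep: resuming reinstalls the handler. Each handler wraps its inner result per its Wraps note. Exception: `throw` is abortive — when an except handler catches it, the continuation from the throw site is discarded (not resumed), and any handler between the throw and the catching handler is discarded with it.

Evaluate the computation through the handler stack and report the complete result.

Answer: [([19], ())]

Working:
throw(5) @ H0 caught ⇒ 19
H1 returns [19]
H2 returns ([19], ())
H3 returns [([19], ())]
= [([19], ())]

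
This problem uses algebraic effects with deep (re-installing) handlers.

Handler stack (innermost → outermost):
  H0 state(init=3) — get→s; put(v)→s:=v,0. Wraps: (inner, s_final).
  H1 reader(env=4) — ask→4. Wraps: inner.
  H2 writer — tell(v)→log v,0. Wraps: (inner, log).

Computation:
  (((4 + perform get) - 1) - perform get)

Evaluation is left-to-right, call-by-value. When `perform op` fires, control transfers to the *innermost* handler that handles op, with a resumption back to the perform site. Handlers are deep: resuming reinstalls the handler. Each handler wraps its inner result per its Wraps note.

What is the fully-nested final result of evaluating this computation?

Evaluation trace:
get @ H0 ⇒ 3
get @ H0 ⇒ 3
H0 returns (3, 3)
H1 returns (3, 3)
H2 returns ((3, 3), ())
= ((3, 3), ())

Answer: ((3, 3), ())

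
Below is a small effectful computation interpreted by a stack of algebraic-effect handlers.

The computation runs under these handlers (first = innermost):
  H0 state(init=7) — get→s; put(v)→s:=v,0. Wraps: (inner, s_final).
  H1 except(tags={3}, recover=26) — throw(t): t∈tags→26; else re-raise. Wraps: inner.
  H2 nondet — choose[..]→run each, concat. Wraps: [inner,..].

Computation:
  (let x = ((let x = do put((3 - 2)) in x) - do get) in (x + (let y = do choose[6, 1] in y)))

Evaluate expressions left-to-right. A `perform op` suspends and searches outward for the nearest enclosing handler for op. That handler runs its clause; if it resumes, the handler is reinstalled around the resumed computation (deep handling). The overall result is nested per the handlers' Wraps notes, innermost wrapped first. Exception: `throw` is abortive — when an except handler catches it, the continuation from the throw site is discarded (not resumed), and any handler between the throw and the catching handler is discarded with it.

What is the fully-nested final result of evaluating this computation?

Answer: [(5, 1), (0, 1)]

Step-by-step:
put(1) @ H0 ⇒ s:=1
get @ H0 ⇒ 1
choose[6, 1] @ H2
  branch[0] choose=6:
    H0 returns (5, 1)
    H1 returns (5, 1)
    H2 returns [(5, 1)]
  branch[1] choose=1:
    H0 returns (0, 1)
    H1 returns (0, 1)
    H2 returns [(0, 1)]
= [(5, 1), (0, 1)]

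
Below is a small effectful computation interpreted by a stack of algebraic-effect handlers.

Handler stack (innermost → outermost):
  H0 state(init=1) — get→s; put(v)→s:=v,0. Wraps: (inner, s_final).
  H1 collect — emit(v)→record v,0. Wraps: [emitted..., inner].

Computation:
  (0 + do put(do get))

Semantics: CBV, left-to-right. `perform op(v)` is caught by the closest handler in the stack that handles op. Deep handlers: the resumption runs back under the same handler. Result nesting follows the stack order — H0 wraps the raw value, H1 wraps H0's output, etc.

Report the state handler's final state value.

Step-by-step:
get @ H0 ⇒ 1
put(1) @ H0 ⇒ s:=1
H0 returns (0, 1)
H1 returns [(0, 1)]
= [(0, 1)]

Answer: 1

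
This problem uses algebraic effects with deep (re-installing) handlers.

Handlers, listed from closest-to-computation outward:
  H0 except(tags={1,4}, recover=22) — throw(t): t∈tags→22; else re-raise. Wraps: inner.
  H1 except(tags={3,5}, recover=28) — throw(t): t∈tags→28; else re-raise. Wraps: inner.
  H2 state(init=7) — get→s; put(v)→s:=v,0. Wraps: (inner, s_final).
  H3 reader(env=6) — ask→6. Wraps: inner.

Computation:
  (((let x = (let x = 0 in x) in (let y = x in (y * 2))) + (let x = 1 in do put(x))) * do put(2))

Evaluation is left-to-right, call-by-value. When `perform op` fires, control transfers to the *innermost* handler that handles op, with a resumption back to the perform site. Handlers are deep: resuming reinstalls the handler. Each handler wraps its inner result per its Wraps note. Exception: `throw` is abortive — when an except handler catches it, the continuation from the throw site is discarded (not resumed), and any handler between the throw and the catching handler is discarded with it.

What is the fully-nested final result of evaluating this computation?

Answer: (0, 2)

Evaluation trace:
put(1) @ H2 ⇒ s:=1
put(2) @ H2 ⇒ s:=2
H0 returns 0
H1 returns 0
H2 returns (0, 2)
H3 returns (0, 2)
= (0, 2)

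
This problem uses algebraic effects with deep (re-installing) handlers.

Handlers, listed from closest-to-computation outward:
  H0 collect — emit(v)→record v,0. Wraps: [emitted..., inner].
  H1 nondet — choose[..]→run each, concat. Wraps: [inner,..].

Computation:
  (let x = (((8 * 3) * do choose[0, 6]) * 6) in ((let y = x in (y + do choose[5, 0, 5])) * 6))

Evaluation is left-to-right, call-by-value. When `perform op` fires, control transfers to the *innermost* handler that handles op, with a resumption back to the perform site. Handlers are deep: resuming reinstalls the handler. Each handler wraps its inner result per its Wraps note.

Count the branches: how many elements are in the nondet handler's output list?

Evaluation trace:
choose[0, 6] @ H1
  branch[0] choose=0:
    choose[5, 0, 5] @ H1
      branch[0] choose=5:
        H0 returns [30]
        H1 returns [[30]]
      branch[1] choose=0:
        H0 returns [0]
        H1 returns [[0]]
      branch[2] choose=5:
        H0 returns [30]
        H1 returns [[30]]
  branch[1] choose=6:
    choose[5, 0, 5] @ H1
      branch[0] choose=5:
        H0 returns [5214]
        H1 returns [[5214]]
      branch[1] choose=0:
        H0 returns [5184]
        H1 returns [[5184]]
      branch[2] choose=5:
        H0 returns [5214]
        H1 returns [[5214]]
= [[30], [0], [30], [5214], [5184], [5214]]

Answer: 6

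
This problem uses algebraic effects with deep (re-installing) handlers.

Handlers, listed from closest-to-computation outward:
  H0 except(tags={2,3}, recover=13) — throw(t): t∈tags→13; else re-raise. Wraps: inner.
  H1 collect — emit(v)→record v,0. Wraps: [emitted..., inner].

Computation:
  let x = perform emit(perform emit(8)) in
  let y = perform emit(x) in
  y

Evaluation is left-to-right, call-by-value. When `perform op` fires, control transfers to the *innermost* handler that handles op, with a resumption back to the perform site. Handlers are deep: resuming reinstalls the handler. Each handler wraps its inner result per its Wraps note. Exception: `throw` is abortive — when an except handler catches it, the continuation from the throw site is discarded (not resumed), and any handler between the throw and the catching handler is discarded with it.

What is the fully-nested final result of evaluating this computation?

Evaluation trace:
emit(8) @ H1 ⇒ out+=8
emit(0) @ H1 ⇒ out+=0
emit(0) @ H1 ⇒ out+=0
H0 returns 0
H1 returns [8, 0, 0, 0]
= [8, 0, 0, 0]

Answer: [8, 0, 0, 0]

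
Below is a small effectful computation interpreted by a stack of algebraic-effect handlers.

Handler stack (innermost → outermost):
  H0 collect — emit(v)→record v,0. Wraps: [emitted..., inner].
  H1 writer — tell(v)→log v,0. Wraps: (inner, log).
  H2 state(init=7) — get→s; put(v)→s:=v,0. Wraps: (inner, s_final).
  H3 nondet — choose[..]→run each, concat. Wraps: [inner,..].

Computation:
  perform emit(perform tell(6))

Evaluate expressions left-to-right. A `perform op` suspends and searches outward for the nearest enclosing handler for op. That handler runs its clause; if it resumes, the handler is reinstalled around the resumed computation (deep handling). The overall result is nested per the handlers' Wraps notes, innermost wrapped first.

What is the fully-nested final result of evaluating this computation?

Answer: [(([0, 0], (6)), 7)]

Working:
tell(6) @ H1 ⇒ log+=6
emit(0) @ H0 ⇒ out+=0
H0 returns [0, 0]
H1 returns ([0, 0], (6))
H2 returns (([0, 0], (6)), 7)
H3 returns [(([0, 0], (6)), 7)]
= [(([0, 0], (6)), 7)]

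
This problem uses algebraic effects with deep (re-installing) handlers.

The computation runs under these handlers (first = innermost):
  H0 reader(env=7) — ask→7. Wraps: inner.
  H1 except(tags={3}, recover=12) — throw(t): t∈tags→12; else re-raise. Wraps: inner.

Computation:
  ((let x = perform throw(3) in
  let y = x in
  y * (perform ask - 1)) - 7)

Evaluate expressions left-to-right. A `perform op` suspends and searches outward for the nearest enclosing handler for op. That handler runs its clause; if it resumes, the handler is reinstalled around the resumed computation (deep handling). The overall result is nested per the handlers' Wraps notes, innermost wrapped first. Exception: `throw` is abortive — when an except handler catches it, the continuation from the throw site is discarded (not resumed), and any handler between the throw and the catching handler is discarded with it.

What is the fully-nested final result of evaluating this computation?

Evaluation trace:
throw(3) @ H1 caught ⇒ 12
= 12

Answer: 12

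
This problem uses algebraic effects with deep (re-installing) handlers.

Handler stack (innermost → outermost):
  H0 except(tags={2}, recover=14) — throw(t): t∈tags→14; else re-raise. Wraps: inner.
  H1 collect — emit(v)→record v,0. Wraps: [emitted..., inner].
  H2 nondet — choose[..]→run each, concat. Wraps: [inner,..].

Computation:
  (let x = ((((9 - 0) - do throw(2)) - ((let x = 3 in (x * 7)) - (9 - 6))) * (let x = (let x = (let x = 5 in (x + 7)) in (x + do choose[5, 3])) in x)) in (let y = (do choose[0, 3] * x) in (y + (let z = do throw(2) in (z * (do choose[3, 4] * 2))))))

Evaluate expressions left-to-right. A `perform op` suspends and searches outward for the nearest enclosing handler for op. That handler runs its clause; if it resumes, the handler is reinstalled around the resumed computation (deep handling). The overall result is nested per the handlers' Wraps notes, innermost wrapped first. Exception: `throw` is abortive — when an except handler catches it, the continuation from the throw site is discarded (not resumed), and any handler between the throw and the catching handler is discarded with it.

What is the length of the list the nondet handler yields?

Evaluation trace:
throw(2) @ H0 caught ⇒ 14
H1 returns [14]
H2 returns [[14]]
= [[14]]

Answer: 1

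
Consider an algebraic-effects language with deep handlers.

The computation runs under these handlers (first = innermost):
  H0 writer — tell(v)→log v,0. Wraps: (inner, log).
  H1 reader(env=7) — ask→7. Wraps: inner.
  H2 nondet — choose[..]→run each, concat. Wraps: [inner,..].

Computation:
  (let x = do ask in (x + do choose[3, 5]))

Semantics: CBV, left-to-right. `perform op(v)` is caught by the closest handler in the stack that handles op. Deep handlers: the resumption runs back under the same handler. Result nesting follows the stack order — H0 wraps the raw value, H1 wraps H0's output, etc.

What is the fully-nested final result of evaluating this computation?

Answer: [(10, ()), (12, ())]

Step-by-step:
ask @ H1 ⇒ 7
choose[3, 5] @ H2
  branch[0] choose=3:
    H0 returns (10, ())
    H1 returns (10, ())
    H2 returns [(10, ())]
  branch[1] choose=5:
    H0 returns (12, ())
    H1 returns (12, ())
    H2 returns [(12, ())]
= [(10, ()), (12, ())]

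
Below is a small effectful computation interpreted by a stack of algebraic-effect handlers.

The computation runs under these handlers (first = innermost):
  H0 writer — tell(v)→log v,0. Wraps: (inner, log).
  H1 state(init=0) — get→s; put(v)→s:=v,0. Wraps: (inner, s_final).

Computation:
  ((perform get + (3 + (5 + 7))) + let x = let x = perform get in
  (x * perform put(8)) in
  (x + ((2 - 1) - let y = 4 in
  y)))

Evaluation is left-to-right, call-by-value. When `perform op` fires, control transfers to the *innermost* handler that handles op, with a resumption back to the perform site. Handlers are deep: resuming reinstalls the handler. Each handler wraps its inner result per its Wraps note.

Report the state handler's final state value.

Answer: 8

Step-by-step:
get @ H1 ⇒ 0
get @ H1 ⇒ 0
put(8) @ H1 ⇒ s:=8
H0 returns (12, ())
H1 returns ((12, ()), 8)
= ((12, ()), 8)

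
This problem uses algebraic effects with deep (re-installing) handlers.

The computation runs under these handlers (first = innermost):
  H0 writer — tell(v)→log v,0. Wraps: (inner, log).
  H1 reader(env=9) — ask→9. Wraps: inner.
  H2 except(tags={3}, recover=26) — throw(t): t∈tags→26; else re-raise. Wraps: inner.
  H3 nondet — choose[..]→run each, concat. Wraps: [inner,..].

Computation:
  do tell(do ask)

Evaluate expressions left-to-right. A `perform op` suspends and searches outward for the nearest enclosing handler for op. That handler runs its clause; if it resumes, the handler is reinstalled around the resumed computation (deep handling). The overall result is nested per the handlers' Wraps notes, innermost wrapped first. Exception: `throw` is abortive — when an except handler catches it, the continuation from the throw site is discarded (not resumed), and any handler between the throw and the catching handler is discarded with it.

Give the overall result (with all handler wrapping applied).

Answer: [(0, (9))]

Evaluation trace:
ask @ H1 ⇒ 9
tell(9) @ H0 ⇒ log+=9
H0 returns (0, (9))
H1 returns (0, (9))
H2 returns (0, (9))
H3 returns [(0, (9))]
= [(0, (9))]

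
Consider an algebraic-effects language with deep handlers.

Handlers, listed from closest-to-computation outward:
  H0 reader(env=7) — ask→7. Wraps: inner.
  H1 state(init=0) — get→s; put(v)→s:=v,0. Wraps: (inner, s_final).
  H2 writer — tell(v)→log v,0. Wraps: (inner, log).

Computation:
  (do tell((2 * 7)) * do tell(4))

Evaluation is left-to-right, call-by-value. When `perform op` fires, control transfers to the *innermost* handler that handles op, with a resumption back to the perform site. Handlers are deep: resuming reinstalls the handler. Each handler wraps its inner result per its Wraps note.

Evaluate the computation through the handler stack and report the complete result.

Step-by-step:
tell(14) @ H2 ⇒ log+=14
tell(4) @ H2 ⇒ log+=4
H0 returns 0
H1 returns (0, 0)
H2 returns ((0, 0), (14, 4))
= ((0, 0), (14, 4))

Answer: ((0, 0), (14, 4))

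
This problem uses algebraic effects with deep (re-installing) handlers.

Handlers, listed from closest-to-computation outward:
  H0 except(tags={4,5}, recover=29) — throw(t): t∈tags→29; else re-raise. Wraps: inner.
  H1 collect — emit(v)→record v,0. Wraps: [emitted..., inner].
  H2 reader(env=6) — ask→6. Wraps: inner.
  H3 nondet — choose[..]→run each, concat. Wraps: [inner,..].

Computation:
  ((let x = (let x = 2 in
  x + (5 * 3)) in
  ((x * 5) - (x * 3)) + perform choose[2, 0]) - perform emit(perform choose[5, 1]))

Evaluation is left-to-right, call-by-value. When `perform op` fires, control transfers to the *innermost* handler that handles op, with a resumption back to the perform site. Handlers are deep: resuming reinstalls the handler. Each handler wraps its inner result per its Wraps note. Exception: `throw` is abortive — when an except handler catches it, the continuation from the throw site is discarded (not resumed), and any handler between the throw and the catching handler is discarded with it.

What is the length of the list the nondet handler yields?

Working:
choose[2, 0] @ H3
  branch[0] choose=2:
    choose[5, 1] @ H3
      branch[0] choose=5:
        emit(5) @ H1 ⇒ out+=5
        H0 returns 36
        H1 returns [5, 36]
        H2 returns [5, 36]
        H3 returns [[5, 36]]
      branch[1] choose=1:
        emit(1) @ H1 ⇒ out+=1
        H0 returns 36
        H1 returns [1, 36]
        H2 returns [1, 36]
        H3 returns [[1, 36]]
  branch[1] choose=0:
    choose[5, 1] @ H3
      branch[0] choose=5:
        emit(5) @ H1 ⇒ out+=5
        H0 returns 34
        H1 returns [5, 34]
        H2 returns [5, 34]
        H3 returns [[5, 34]]
      branch[1] choose=1:
        emit(1) @ H1 ⇒ out+=1
        H0 returns 34
        H1 returns [1, 34]
        H2 returns [1, 34]
        H3 returns [[1, 34]]
= [[5, 36], [1, 36], [5, 34], [1, 34]]

Answer: 4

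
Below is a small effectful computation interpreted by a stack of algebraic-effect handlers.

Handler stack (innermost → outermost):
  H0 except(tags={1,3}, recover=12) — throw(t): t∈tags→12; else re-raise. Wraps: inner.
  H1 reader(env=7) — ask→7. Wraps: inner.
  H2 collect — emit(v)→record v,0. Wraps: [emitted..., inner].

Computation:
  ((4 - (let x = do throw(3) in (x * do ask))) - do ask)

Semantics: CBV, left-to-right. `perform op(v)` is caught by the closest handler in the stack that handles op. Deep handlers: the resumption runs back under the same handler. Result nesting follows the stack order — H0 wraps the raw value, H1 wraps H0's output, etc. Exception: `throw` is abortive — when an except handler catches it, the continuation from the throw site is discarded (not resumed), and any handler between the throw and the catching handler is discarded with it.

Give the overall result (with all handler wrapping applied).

Step-by-step:
throw(3) @ H0 caught ⇒ 12
H1 returns 12
H2 returns [12]
= [12]

Answer: [12]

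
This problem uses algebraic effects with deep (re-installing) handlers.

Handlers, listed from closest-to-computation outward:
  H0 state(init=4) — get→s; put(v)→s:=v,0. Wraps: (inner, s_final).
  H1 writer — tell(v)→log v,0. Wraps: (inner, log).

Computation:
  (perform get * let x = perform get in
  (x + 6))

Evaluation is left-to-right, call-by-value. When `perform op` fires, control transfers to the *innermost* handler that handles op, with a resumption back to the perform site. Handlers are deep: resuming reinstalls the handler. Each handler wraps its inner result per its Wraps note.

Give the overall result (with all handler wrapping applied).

Answer: ((40, 4), ())

Evaluation trace:
get @ H0 ⇒ 4
get @ H0 ⇒ 4
H0 returns (40, 4)
H1 returns ((40, 4), ())
= ((40, 4), ())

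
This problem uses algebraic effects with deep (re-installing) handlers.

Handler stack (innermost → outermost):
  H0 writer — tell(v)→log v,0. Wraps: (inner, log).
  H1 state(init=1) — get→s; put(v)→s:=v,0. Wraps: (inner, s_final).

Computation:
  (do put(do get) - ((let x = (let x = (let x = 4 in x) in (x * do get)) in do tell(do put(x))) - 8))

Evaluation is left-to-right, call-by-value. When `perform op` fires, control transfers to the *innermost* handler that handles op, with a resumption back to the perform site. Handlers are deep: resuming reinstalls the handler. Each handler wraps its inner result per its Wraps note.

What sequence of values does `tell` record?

Answer: (0)

Working:
get @ H1 ⇒ 1
put(1) @ H1 ⇒ s:=1
get @ H1 ⇒ 1
put(4) @ H1 ⇒ s:=4
tell(0) @ H0 ⇒ log+=0
H0 returns (8, (0))
H1 returns ((8, (0)), 4)
= ((8, (0)), 4)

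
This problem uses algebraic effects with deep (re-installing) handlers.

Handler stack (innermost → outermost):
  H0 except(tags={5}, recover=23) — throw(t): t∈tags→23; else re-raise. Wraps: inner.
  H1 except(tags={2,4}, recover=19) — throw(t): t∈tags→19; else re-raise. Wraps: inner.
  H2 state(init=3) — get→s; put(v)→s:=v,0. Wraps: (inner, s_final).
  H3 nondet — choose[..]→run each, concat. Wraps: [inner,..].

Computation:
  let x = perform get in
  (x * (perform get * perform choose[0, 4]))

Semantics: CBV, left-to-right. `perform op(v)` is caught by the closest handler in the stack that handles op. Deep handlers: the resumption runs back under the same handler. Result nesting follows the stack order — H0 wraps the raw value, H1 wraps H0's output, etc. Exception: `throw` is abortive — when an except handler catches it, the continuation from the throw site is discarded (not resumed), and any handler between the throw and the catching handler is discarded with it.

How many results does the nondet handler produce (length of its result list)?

Working:
get @ H2 ⇒ 3
get @ H2 ⇒ 3
choose[0, 4] @ H3
  branch[0] choose=0:
    H0 returns 0
    H1 returns 0
    H2 returns (0, 3)
    H3 returns [(0, 3)]
  branch[1] choose=4:
    H0 returns 36
    H1 returns 36
    H2 returns (36, 3)
    H3 returns [(36, 3)]
= [(0, 3), (36, 3)]

Answer: 2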